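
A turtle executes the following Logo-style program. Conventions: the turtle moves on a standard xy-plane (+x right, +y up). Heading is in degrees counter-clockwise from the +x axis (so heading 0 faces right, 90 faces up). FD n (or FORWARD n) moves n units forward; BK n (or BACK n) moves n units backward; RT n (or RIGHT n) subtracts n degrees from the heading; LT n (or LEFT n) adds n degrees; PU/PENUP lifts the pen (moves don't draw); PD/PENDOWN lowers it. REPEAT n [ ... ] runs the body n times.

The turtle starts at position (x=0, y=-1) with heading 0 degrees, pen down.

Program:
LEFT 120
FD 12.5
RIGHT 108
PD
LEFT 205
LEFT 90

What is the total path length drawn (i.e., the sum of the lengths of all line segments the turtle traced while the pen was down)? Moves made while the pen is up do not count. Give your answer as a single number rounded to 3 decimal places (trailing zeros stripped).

Executing turtle program step by step:
Start: pos=(0,-1), heading=0, pen down
LT 120: heading 0 -> 120
FD 12.5: (0,-1) -> (-6.25,9.825) [heading=120, draw]
RT 108: heading 120 -> 12
PD: pen down
LT 205: heading 12 -> 217
LT 90: heading 217 -> 307
Final: pos=(-6.25,9.825), heading=307, 1 segment(s) drawn

Segment lengths:
  seg 1: (0,-1) -> (-6.25,9.825), length = 12.5
Total = 12.5

Answer: 12.5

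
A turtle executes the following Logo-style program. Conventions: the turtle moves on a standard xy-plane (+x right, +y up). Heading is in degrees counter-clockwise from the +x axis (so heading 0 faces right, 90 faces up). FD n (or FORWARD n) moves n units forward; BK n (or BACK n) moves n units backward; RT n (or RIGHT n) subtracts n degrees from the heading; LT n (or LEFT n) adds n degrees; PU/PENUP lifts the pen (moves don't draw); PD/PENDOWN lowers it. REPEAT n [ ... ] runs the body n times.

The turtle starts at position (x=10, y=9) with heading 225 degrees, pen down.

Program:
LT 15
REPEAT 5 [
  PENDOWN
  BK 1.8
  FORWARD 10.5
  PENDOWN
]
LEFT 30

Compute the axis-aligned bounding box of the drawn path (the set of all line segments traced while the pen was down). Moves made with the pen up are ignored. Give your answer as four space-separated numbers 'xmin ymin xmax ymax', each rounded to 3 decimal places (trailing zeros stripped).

Executing turtle program step by step:
Start: pos=(10,9), heading=225, pen down
LT 15: heading 225 -> 240
REPEAT 5 [
  -- iteration 1/5 --
  PD: pen down
  BK 1.8: (10,9) -> (10.9,10.559) [heading=240, draw]
  FD 10.5: (10.9,10.559) -> (5.65,1.466) [heading=240, draw]
  PD: pen down
  -- iteration 2/5 --
  PD: pen down
  BK 1.8: (5.65,1.466) -> (6.55,3.024) [heading=240, draw]
  FD 10.5: (6.55,3.024) -> (1.3,-6.069) [heading=240, draw]
  PD: pen down
  -- iteration 3/5 --
  PD: pen down
  BK 1.8: (1.3,-6.069) -> (2.2,-4.51) [heading=240, draw]
  FD 10.5: (2.2,-4.51) -> (-3.05,-13.603) [heading=240, draw]
  PD: pen down
  -- iteration 4/5 --
  PD: pen down
  BK 1.8: (-3.05,-13.603) -> (-2.15,-12.044) [heading=240, draw]
  FD 10.5: (-2.15,-12.044) -> (-7.4,-21.138) [heading=240, draw]
  PD: pen down
  -- iteration 5/5 --
  PD: pen down
  BK 1.8: (-7.4,-21.138) -> (-6.5,-19.579) [heading=240, draw]
  FD 10.5: (-6.5,-19.579) -> (-11.75,-28.672) [heading=240, draw]
  PD: pen down
]
LT 30: heading 240 -> 270
Final: pos=(-11.75,-28.672), heading=270, 10 segment(s) drawn

Segment endpoints: x in {-11.75, -7.4, -6.5, -3.05, -2.15, 1.3, 2.2, 5.65, 6.55, 10, 10.9}, y in {-28.672, -21.138, -19.579, -13.603, -12.044, -6.069, -4.51, 1.466, 3.024, 9, 10.559}
xmin=-11.75, ymin=-28.672, xmax=10.9, ymax=10.559

Answer: -11.75 -28.672 10.9 10.559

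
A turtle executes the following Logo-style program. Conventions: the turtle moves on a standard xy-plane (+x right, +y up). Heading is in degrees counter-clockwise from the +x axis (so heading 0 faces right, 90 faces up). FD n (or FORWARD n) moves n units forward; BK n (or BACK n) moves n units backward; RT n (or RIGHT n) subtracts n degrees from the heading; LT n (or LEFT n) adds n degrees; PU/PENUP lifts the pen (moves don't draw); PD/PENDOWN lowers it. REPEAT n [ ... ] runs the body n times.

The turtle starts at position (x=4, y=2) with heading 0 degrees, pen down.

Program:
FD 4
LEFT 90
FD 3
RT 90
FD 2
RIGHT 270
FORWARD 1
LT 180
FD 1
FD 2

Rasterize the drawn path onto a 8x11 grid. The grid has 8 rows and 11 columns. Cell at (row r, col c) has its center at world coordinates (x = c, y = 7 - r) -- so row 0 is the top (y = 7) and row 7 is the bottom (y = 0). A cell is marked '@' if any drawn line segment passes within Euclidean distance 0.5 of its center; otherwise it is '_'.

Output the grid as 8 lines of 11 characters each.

Answer: ___________
__________@
________@@@
________@_@
________@_@
____@@@@@__
___________
___________

Derivation:
Segment 0: (4,2) -> (8,2)
Segment 1: (8,2) -> (8,5)
Segment 2: (8,5) -> (10,5)
Segment 3: (10,5) -> (10,6)
Segment 4: (10,6) -> (10,5)
Segment 5: (10,5) -> (10,3)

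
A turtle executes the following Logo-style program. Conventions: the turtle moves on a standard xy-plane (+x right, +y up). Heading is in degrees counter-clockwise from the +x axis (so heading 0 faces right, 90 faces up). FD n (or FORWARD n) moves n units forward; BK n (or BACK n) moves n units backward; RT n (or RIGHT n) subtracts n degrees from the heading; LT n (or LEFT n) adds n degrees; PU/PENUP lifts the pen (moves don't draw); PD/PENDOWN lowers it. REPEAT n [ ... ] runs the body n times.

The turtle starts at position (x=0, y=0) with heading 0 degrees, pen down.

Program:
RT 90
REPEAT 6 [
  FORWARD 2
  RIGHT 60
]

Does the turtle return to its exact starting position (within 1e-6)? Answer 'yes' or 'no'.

Executing turtle program step by step:
Start: pos=(0,0), heading=0, pen down
RT 90: heading 0 -> 270
REPEAT 6 [
  -- iteration 1/6 --
  FD 2: (0,0) -> (0,-2) [heading=270, draw]
  RT 60: heading 270 -> 210
  -- iteration 2/6 --
  FD 2: (0,-2) -> (-1.732,-3) [heading=210, draw]
  RT 60: heading 210 -> 150
  -- iteration 3/6 --
  FD 2: (-1.732,-3) -> (-3.464,-2) [heading=150, draw]
  RT 60: heading 150 -> 90
  -- iteration 4/6 --
  FD 2: (-3.464,-2) -> (-3.464,0) [heading=90, draw]
  RT 60: heading 90 -> 30
  -- iteration 5/6 --
  FD 2: (-3.464,0) -> (-1.732,1) [heading=30, draw]
  RT 60: heading 30 -> 330
  -- iteration 6/6 --
  FD 2: (-1.732,1) -> (0,0) [heading=330, draw]
  RT 60: heading 330 -> 270
]
Final: pos=(0,0), heading=270, 6 segment(s) drawn

Start position: (0, 0)
Final position: (0, 0)
Distance = 0; < 1e-6 -> CLOSED

Answer: yes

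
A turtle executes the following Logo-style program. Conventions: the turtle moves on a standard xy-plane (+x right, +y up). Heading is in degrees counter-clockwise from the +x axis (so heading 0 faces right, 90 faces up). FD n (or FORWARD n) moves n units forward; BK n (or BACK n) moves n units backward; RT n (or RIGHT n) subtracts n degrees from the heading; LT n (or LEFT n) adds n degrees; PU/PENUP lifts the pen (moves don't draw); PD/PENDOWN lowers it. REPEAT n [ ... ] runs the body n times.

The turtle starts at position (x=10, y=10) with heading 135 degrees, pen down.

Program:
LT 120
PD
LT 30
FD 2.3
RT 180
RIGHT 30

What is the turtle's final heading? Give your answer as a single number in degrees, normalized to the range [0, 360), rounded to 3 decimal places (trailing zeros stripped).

Answer: 75

Derivation:
Executing turtle program step by step:
Start: pos=(10,10), heading=135, pen down
LT 120: heading 135 -> 255
PD: pen down
LT 30: heading 255 -> 285
FD 2.3: (10,10) -> (10.595,7.778) [heading=285, draw]
RT 180: heading 285 -> 105
RT 30: heading 105 -> 75
Final: pos=(10.595,7.778), heading=75, 1 segment(s) drawn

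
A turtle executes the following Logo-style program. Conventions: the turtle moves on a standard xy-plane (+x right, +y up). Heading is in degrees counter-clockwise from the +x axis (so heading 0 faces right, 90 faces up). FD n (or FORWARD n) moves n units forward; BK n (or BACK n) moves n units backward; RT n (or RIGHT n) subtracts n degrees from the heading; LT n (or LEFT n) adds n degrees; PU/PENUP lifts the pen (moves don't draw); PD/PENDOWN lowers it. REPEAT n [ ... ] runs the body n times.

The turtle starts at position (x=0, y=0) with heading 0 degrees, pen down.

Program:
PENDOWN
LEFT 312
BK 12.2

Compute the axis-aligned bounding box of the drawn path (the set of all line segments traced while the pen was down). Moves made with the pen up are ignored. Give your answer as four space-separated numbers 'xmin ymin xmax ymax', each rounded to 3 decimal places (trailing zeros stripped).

Executing turtle program step by step:
Start: pos=(0,0), heading=0, pen down
PD: pen down
LT 312: heading 0 -> 312
BK 12.2: (0,0) -> (-8.163,9.066) [heading=312, draw]
Final: pos=(-8.163,9.066), heading=312, 1 segment(s) drawn

Segment endpoints: x in {-8.163, 0}, y in {0, 9.066}
xmin=-8.163, ymin=0, xmax=0, ymax=9.066

Answer: -8.163 0 0 9.066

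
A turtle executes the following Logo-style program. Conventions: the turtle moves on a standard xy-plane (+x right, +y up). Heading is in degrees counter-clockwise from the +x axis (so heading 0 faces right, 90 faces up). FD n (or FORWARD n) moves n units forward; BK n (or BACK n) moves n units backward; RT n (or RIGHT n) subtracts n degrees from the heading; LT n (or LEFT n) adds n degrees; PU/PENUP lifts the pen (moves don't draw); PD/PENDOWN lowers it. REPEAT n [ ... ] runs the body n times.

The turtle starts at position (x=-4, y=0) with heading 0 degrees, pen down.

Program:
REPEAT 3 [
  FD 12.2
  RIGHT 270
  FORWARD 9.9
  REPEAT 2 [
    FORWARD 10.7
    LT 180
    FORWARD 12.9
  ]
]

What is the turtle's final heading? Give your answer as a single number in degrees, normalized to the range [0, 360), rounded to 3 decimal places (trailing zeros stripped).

Executing turtle program step by step:
Start: pos=(-4,0), heading=0, pen down
REPEAT 3 [
  -- iteration 1/3 --
  FD 12.2: (-4,0) -> (8.2,0) [heading=0, draw]
  RT 270: heading 0 -> 90
  FD 9.9: (8.2,0) -> (8.2,9.9) [heading=90, draw]
  REPEAT 2 [
    -- iteration 1/2 --
    FD 10.7: (8.2,9.9) -> (8.2,20.6) [heading=90, draw]
    LT 180: heading 90 -> 270
    FD 12.9: (8.2,20.6) -> (8.2,7.7) [heading=270, draw]
    -- iteration 2/2 --
    FD 10.7: (8.2,7.7) -> (8.2,-3) [heading=270, draw]
    LT 180: heading 270 -> 90
    FD 12.9: (8.2,-3) -> (8.2,9.9) [heading=90, draw]
  ]
  -- iteration 2/3 --
  FD 12.2: (8.2,9.9) -> (8.2,22.1) [heading=90, draw]
  RT 270: heading 90 -> 180
  FD 9.9: (8.2,22.1) -> (-1.7,22.1) [heading=180, draw]
  REPEAT 2 [
    -- iteration 1/2 --
    FD 10.7: (-1.7,22.1) -> (-12.4,22.1) [heading=180, draw]
    LT 180: heading 180 -> 0
    FD 12.9: (-12.4,22.1) -> (0.5,22.1) [heading=0, draw]
    -- iteration 2/2 --
    FD 10.7: (0.5,22.1) -> (11.2,22.1) [heading=0, draw]
    LT 180: heading 0 -> 180
    FD 12.9: (11.2,22.1) -> (-1.7,22.1) [heading=180, draw]
  ]
  -- iteration 3/3 --
  FD 12.2: (-1.7,22.1) -> (-13.9,22.1) [heading=180, draw]
  RT 270: heading 180 -> 270
  FD 9.9: (-13.9,22.1) -> (-13.9,12.2) [heading=270, draw]
  REPEAT 2 [
    -- iteration 1/2 --
    FD 10.7: (-13.9,12.2) -> (-13.9,1.5) [heading=270, draw]
    LT 180: heading 270 -> 90
    FD 12.9: (-13.9,1.5) -> (-13.9,14.4) [heading=90, draw]
    -- iteration 2/2 --
    FD 10.7: (-13.9,14.4) -> (-13.9,25.1) [heading=90, draw]
    LT 180: heading 90 -> 270
    FD 12.9: (-13.9,25.1) -> (-13.9,12.2) [heading=270, draw]
  ]
]
Final: pos=(-13.9,12.2), heading=270, 18 segment(s) drawn

Answer: 270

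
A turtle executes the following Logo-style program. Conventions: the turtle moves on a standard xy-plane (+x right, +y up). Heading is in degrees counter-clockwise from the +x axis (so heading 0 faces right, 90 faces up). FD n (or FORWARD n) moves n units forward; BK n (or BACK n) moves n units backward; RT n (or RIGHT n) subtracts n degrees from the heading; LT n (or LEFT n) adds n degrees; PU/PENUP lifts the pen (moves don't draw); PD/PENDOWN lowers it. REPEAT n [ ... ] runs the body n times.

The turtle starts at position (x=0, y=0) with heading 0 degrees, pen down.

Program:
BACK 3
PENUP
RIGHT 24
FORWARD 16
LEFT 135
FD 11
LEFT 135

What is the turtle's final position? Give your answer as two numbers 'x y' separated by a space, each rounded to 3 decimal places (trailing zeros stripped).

Answer: 7.675 3.762

Derivation:
Executing turtle program step by step:
Start: pos=(0,0), heading=0, pen down
BK 3: (0,0) -> (-3,0) [heading=0, draw]
PU: pen up
RT 24: heading 0 -> 336
FD 16: (-3,0) -> (11.617,-6.508) [heading=336, move]
LT 135: heading 336 -> 111
FD 11: (11.617,-6.508) -> (7.675,3.762) [heading=111, move]
LT 135: heading 111 -> 246
Final: pos=(7.675,3.762), heading=246, 1 segment(s) drawn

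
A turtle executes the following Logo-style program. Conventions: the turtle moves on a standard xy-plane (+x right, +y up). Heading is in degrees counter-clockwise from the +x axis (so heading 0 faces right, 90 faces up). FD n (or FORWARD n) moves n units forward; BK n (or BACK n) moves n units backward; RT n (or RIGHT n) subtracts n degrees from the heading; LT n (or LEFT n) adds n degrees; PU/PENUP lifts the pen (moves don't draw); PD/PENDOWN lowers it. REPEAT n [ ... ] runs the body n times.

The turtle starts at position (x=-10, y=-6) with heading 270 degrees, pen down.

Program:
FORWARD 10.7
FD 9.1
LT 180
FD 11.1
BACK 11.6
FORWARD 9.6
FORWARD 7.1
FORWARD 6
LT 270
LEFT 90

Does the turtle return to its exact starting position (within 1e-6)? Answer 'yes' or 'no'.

Answer: no

Derivation:
Executing turtle program step by step:
Start: pos=(-10,-6), heading=270, pen down
FD 10.7: (-10,-6) -> (-10,-16.7) [heading=270, draw]
FD 9.1: (-10,-16.7) -> (-10,-25.8) [heading=270, draw]
LT 180: heading 270 -> 90
FD 11.1: (-10,-25.8) -> (-10,-14.7) [heading=90, draw]
BK 11.6: (-10,-14.7) -> (-10,-26.3) [heading=90, draw]
FD 9.6: (-10,-26.3) -> (-10,-16.7) [heading=90, draw]
FD 7.1: (-10,-16.7) -> (-10,-9.6) [heading=90, draw]
FD 6: (-10,-9.6) -> (-10,-3.6) [heading=90, draw]
LT 270: heading 90 -> 0
LT 90: heading 0 -> 90
Final: pos=(-10,-3.6), heading=90, 7 segment(s) drawn

Start position: (-10, -6)
Final position: (-10, -3.6)
Distance = 2.4; >= 1e-6 -> NOT closed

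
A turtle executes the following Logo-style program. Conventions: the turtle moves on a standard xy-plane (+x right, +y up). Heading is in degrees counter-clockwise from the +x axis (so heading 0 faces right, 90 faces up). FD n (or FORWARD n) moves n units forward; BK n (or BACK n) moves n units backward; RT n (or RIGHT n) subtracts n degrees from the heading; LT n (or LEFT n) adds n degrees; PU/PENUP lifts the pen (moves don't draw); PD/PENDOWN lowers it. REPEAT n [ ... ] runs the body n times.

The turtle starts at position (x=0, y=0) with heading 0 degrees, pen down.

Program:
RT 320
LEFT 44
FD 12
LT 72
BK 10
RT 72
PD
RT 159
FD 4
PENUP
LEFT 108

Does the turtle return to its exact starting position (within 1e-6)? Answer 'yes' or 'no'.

Executing turtle program step by step:
Start: pos=(0,0), heading=0, pen down
RT 320: heading 0 -> 40
LT 44: heading 40 -> 84
FD 12: (0,0) -> (1.254,11.934) [heading=84, draw]
LT 72: heading 84 -> 156
BK 10: (1.254,11.934) -> (10.39,7.867) [heading=156, draw]
RT 72: heading 156 -> 84
PD: pen down
RT 159: heading 84 -> 285
FD 4: (10.39,7.867) -> (11.425,4.003) [heading=285, draw]
PU: pen up
LT 108: heading 285 -> 33
Final: pos=(11.425,4.003), heading=33, 3 segment(s) drawn

Start position: (0, 0)
Final position: (11.425, 4.003)
Distance = 12.106; >= 1e-6 -> NOT closed

Answer: no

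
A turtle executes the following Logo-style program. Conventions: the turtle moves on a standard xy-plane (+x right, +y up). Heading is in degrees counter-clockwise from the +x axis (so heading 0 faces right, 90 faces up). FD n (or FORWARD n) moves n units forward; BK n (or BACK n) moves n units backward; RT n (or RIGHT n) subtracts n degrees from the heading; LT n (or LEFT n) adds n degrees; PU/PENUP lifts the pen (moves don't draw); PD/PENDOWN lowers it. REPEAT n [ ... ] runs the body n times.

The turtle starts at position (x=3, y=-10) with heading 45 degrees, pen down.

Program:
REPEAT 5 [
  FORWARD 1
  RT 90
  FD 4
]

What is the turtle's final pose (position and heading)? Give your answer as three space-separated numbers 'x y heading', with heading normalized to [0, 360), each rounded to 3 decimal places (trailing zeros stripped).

Answer: 6.536 -12.121 315

Derivation:
Executing turtle program step by step:
Start: pos=(3,-10), heading=45, pen down
REPEAT 5 [
  -- iteration 1/5 --
  FD 1: (3,-10) -> (3.707,-9.293) [heading=45, draw]
  RT 90: heading 45 -> 315
  FD 4: (3.707,-9.293) -> (6.536,-12.121) [heading=315, draw]
  -- iteration 2/5 --
  FD 1: (6.536,-12.121) -> (7.243,-12.828) [heading=315, draw]
  RT 90: heading 315 -> 225
  FD 4: (7.243,-12.828) -> (4.414,-15.657) [heading=225, draw]
  -- iteration 3/5 --
  FD 1: (4.414,-15.657) -> (3.707,-16.364) [heading=225, draw]
  RT 90: heading 225 -> 135
  FD 4: (3.707,-16.364) -> (0.879,-13.536) [heading=135, draw]
  -- iteration 4/5 --
  FD 1: (0.879,-13.536) -> (0.172,-12.828) [heading=135, draw]
  RT 90: heading 135 -> 45
  FD 4: (0.172,-12.828) -> (3,-10) [heading=45, draw]
  -- iteration 5/5 --
  FD 1: (3,-10) -> (3.707,-9.293) [heading=45, draw]
  RT 90: heading 45 -> 315
  FD 4: (3.707,-9.293) -> (6.536,-12.121) [heading=315, draw]
]
Final: pos=(6.536,-12.121), heading=315, 10 segment(s) drawn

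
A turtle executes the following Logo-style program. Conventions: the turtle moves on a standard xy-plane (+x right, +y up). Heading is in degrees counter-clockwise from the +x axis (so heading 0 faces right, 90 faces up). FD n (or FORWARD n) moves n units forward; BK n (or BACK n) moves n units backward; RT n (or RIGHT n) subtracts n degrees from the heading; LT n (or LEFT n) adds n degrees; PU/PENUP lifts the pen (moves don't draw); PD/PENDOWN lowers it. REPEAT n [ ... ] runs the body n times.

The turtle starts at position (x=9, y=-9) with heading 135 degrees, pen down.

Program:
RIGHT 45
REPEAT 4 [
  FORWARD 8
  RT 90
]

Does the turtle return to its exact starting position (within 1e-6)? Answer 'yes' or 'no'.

Answer: yes

Derivation:
Executing turtle program step by step:
Start: pos=(9,-9), heading=135, pen down
RT 45: heading 135 -> 90
REPEAT 4 [
  -- iteration 1/4 --
  FD 8: (9,-9) -> (9,-1) [heading=90, draw]
  RT 90: heading 90 -> 0
  -- iteration 2/4 --
  FD 8: (9,-1) -> (17,-1) [heading=0, draw]
  RT 90: heading 0 -> 270
  -- iteration 3/4 --
  FD 8: (17,-1) -> (17,-9) [heading=270, draw]
  RT 90: heading 270 -> 180
  -- iteration 4/4 --
  FD 8: (17,-9) -> (9,-9) [heading=180, draw]
  RT 90: heading 180 -> 90
]
Final: pos=(9,-9), heading=90, 4 segment(s) drawn

Start position: (9, -9)
Final position: (9, -9)
Distance = 0; < 1e-6 -> CLOSED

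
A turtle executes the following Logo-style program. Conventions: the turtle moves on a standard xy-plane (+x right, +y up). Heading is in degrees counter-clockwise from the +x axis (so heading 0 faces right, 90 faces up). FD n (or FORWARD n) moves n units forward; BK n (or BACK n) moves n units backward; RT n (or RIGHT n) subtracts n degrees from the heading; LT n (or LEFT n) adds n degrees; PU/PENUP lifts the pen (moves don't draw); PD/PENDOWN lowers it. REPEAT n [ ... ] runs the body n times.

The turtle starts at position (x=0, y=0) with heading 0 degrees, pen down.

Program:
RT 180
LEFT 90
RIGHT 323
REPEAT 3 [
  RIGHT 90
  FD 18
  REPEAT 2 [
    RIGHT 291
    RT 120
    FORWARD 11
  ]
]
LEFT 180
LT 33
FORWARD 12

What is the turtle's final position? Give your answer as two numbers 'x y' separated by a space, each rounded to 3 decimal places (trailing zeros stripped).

Executing turtle program step by step:
Start: pos=(0,0), heading=0, pen down
RT 180: heading 0 -> 180
LT 90: heading 180 -> 270
RT 323: heading 270 -> 307
REPEAT 3 [
  -- iteration 1/3 --
  RT 90: heading 307 -> 217
  FD 18: (0,0) -> (-14.375,-10.833) [heading=217, draw]
  REPEAT 2 [
    -- iteration 1/2 --
    RT 291: heading 217 -> 286
    RT 120: heading 286 -> 166
    FD 11: (-14.375,-10.833) -> (-25.049,-8.172) [heading=166, draw]
    -- iteration 2/2 --
    RT 291: heading 166 -> 235
    RT 120: heading 235 -> 115
    FD 11: (-25.049,-8.172) -> (-29.697,1.798) [heading=115, draw]
  ]
  -- iteration 2/3 --
  RT 90: heading 115 -> 25
  FD 18: (-29.697,1.798) -> (-13.384,9.405) [heading=25, draw]
  REPEAT 2 [
    -- iteration 1/2 --
    RT 291: heading 25 -> 94
    RT 120: heading 94 -> 334
    FD 11: (-13.384,9.405) -> (-3.497,4.583) [heading=334, draw]
    -- iteration 2/2 --
    RT 291: heading 334 -> 43
    RT 120: heading 43 -> 283
    FD 11: (-3.497,4.583) -> (-1.023,-6.135) [heading=283, draw]
  ]
  -- iteration 3/3 --
  RT 90: heading 283 -> 193
  FD 18: (-1.023,-6.135) -> (-18.561,-10.184) [heading=193, draw]
  REPEAT 2 [
    -- iteration 1/2 --
    RT 291: heading 193 -> 262
    RT 120: heading 262 -> 142
    FD 11: (-18.561,-10.184) -> (-27.23,-3.412) [heading=142, draw]
    -- iteration 2/2 --
    RT 291: heading 142 -> 211
    RT 120: heading 211 -> 91
    FD 11: (-27.23,-3.412) -> (-27.422,7.586) [heading=91, draw]
  ]
]
LT 180: heading 91 -> 271
LT 33: heading 271 -> 304
FD 12: (-27.422,7.586) -> (-20.711,-2.362) [heading=304, draw]
Final: pos=(-20.711,-2.362), heading=304, 10 segment(s) drawn

Answer: -20.711 -2.362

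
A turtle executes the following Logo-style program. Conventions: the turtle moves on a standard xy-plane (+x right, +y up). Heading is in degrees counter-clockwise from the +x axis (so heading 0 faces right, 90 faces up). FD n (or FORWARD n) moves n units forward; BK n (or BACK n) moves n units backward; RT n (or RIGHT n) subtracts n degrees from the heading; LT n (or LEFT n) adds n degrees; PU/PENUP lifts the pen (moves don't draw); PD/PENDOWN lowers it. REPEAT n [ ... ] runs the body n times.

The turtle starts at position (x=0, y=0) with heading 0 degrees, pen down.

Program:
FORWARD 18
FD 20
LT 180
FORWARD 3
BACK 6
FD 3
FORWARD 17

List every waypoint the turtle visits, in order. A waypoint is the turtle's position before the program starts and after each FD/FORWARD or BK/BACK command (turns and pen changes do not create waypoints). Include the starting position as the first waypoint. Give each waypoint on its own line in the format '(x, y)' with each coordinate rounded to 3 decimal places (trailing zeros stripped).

Executing turtle program step by step:
Start: pos=(0,0), heading=0, pen down
FD 18: (0,0) -> (18,0) [heading=0, draw]
FD 20: (18,0) -> (38,0) [heading=0, draw]
LT 180: heading 0 -> 180
FD 3: (38,0) -> (35,0) [heading=180, draw]
BK 6: (35,0) -> (41,0) [heading=180, draw]
FD 3: (41,0) -> (38,0) [heading=180, draw]
FD 17: (38,0) -> (21,0) [heading=180, draw]
Final: pos=(21,0), heading=180, 6 segment(s) drawn
Waypoints (7 total):
(0, 0)
(18, 0)
(38, 0)
(35, 0)
(41, 0)
(38, 0)
(21, 0)

Answer: (0, 0)
(18, 0)
(38, 0)
(35, 0)
(41, 0)
(38, 0)
(21, 0)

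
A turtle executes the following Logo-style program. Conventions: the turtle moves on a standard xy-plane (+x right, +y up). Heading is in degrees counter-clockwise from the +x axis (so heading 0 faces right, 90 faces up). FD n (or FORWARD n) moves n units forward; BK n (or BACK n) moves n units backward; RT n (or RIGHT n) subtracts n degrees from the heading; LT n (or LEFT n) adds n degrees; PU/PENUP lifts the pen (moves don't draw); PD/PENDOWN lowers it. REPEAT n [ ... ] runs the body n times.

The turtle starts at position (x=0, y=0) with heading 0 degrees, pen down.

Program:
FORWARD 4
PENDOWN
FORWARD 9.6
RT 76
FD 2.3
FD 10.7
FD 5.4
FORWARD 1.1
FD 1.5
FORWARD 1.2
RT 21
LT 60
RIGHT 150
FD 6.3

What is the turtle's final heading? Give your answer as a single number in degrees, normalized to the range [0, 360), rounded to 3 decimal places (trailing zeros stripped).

Executing turtle program step by step:
Start: pos=(0,0), heading=0, pen down
FD 4: (0,0) -> (4,0) [heading=0, draw]
PD: pen down
FD 9.6: (4,0) -> (13.6,0) [heading=0, draw]
RT 76: heading 0 -> 284
FD 2.3: (13.6,0) -> (14.156,-2.232) [heading=284, draw]
FD 10.7: (14.156,-2.232) -> (16.745,-12.614) [heading=284, draw]
FD 5.4: (16.745,-12.614) -> (18.051,-17.853) [heading=284, draw]
FD 1.1: (18.051,-17.853) -> (18.317,-18.921) [heading=284, draw]
FD 1.5: (18.317,-18.921) -> (18.68,-20.376) [heading=284, draw]
FD 1.2: (18.68,-20.376) -> (18.971,-21.541) [heading=284, draw]
RT 21: heading 284 -> 263
LT 60: heading 263 -> 323
RT 150: heading 323 -> 173
FD 6.3: (18.971,-21.541) -> (12.718,-20.773) [heading=173, draw]
Final: pos=(12.718,-20.773), heading=173, 9 segment(s) drawn

Answer: 173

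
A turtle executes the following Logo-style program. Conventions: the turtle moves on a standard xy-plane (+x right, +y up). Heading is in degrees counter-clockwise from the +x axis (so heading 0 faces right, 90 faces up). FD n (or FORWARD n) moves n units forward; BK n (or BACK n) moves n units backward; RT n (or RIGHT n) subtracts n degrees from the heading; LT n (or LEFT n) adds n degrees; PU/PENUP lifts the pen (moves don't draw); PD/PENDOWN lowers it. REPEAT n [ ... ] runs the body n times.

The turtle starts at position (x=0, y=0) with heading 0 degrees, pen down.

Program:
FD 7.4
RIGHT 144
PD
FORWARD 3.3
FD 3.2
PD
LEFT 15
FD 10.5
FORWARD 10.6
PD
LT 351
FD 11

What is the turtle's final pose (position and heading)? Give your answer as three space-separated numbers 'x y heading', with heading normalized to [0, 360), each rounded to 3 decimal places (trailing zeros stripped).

Answer: -19.312 -27.579 222

Derivation:
Executing turtle program step by step:
Start: pos=(0,0), heading=0, pen down
FD 7.4: (0,0) -> (7.4,0) [heading=0, draw]
RT 144: heading 0 -> 216
PD: pen down
FD 3.3: (7.4,0) -> (4.73,-1.94) [heading=216, draw]
FD 3.2: (4.73,-1.94) -> (2.141,-3.821) [heading=216, draw]
PD: pen down
LT 15: heading 216 -> 231
FD 10.5: (2.141,-3.821) -> (-4.466,-11.981) [heading=231, draw]
FD 10.6: (-4.466,-11.981) -> (-11.137,-20.218) [heading=231, draw]
PD: pen down
LT 351: heading 231 -> 222
FD 11: (-11.137,-20.218) -> (-19.312,-27.579) [heading=222, draw]
Final: pos=(-19.312,-27.579), heading=222, 6 segment(s) drawn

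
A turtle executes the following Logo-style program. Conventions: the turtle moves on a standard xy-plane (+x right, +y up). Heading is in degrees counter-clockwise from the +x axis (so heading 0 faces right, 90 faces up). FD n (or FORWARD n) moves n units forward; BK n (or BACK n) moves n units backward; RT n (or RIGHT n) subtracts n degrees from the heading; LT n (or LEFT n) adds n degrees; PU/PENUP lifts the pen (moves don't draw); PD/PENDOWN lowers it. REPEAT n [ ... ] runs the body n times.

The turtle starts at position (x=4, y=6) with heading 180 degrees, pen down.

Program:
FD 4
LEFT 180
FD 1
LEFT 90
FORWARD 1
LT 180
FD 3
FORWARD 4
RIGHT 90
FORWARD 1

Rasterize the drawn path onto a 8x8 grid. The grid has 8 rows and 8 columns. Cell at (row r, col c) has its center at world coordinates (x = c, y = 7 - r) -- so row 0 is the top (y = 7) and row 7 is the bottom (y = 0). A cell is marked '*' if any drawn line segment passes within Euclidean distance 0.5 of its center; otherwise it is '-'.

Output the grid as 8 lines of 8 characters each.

Segment 0: (4,6) -> (0,6)
Segment 1: (0,6) -> (1,6)
Segment 2: (1,6) -> (1,7)
Segment 3: (1,7) -> (1,4)
Segment 4: (1,4) -> (1,0)
Segment 5: (1,0) -> (-0,0)

Answer: -*------
*****---
-*------
-*------
-*------
-*------
-*------
**------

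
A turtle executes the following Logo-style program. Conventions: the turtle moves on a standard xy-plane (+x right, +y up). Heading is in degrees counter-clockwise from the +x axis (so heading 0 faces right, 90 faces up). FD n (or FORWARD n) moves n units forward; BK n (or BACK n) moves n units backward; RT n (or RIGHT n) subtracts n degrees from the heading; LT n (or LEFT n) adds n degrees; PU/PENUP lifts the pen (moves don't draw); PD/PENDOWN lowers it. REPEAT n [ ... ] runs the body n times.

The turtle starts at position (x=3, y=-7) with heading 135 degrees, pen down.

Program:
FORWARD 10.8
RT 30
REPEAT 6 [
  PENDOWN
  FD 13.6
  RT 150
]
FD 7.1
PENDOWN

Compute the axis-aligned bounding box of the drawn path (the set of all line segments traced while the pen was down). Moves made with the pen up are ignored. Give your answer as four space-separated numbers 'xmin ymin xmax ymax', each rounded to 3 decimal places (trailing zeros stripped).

Answer: -11.677 -7 3 14.717

Derivation:
Executing turtle program step by step:
Start: pos=(3,-7), heading=135, pen down
FD 10.8: (3,-7) -> (-4.637,0.637) [heading=135, draw]
RT 30: heading 135 -> 105
REPEAT 6 [
  -- iteration 1/6 --
  PD: pen down
  FD 13.6: (-4.637,0.637) -> (-8.157,13.773) [heading=105, draw]
  RT 150: heading 105 -> 315
  -- iteration 2/6 --
  PD: pen down
  FD 13.6: (-8.157,13.773) -> (1.46,4.157) [heading=315, draw]
  RT 150: heading 315 -> 165
  -- iteration 3/6 --
  PD: pen down
  FD 13.6: (1.46,4.157) -> (-11.677,7.677) [heading=165, draw]
  RT 150: heading 165 -> 15
  -- iteration 4/6 --
  PD: pen down
  FD 13.6: (-11.677,7.677) -> (1.46,11.197) [heading=15, draw]
  RT 150: heading 15 -> 225
  -- iteration 5/6 --
  PD: pen down
  FD 13.6: (1.46,11.197) -> (-8.157,1.58) [heading=225, draw]
  RT 150: heading 225 -> 75
  -- iteration 6/6 --
  PD: pen down
  FD 13.6: (-8.157,1.58) -> (-4.637,14.717) [heading=75, draw]
  RT 150: heading 75 -> 285
]
FD 7.1: (-4.637,14.717) -> (-2.799,7.858) [heading=285, draw]
PD: pen down
Final: pos=(-2.799,7.858), heading=285, 8 segment(s) drawn

Segment endpoints: x in {-11.677, -8.157, -8.157, -4.637, -4.637, -2.799, 1.46, 3}, y in {-7, 0.637, 1.58, 4.157, 7.677, 7.858, 11.197, 13.773, 14.717}
xmin=-11.677, ymin=-7, xmax=3, ymax=14.717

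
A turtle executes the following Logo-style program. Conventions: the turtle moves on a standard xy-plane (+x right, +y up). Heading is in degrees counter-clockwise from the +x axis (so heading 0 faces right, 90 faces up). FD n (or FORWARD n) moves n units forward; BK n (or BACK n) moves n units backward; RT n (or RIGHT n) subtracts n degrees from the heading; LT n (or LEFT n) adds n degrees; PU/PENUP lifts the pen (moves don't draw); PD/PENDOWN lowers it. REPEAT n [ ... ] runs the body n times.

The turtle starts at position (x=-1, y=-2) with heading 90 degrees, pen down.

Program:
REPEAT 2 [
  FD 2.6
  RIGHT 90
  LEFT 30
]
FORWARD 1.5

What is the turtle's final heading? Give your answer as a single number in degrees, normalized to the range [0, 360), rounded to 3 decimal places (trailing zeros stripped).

Executing turtle program step by step:
Start: pos=(-1,-2), heading=90, pen down
REPEAT 2 [
  -- iteration 1/2 --
  FD 2.6: (-1,-2) -> (-1,0.6) [heading=90, draw]
  RT 90: heading 90 -> 0
  LT 30: heading 0 -> 30
  -- iteration 2/2 --
  FD 2.6: (-1,0.6) -> (1.252,1.9) [heading=30, draw]
  RT 90: heading 30 -> 300
  LT 30: heading 300 -> 330
]
FD 1.5: (1.252,1.9) -> (2.551,1.15) [heading=330, draw]
Final: pos=(2.551,1.15), heading=330, 3 segment(s) drawn

Answer: 330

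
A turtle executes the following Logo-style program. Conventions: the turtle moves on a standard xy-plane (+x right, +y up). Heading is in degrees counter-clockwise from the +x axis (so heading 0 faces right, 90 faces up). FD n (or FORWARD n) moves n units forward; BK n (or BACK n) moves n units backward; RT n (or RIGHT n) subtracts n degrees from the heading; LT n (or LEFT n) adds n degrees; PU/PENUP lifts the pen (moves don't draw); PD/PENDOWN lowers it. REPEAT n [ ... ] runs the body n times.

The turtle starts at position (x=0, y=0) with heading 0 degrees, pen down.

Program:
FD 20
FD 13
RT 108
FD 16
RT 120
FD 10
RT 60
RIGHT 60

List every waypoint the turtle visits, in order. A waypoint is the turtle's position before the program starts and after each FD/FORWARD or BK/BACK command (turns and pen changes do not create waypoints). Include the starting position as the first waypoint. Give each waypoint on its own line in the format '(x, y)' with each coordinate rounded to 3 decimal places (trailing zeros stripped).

Answer: (0, 0)
(20, 0)
(33, 0)
(28.056, -15.217)
(21.364, -7.785)

Derivation:
Executing turtle program step by step:
Start: pos=(0,0), heading=0, pen down
FD 20: (0,0) -> (20,0) [heading=0, draw]
FD 13: (20,0) -> (33,0) [heading=0, draw]
RT 108: heading 0 -> 252
FD 16: (33,0) -> (28.056,-15.217) [heading=252, draw]
RT 120: heading 252 -> 132
FD 10: (28.056,-15.217) -> (21.364,-7.785) [heading=132, draw]
RT 60: heading 132 -> 72
RT 60: heading 72 -> 12
Final: pos=(21.364,-7.785), heading=12, 4 segment(s) drawn
Waypoints (5 total):
(0, 0)
(20, 0)
(33, 0)
(28.056, -15.217)
(21.364, -7.785)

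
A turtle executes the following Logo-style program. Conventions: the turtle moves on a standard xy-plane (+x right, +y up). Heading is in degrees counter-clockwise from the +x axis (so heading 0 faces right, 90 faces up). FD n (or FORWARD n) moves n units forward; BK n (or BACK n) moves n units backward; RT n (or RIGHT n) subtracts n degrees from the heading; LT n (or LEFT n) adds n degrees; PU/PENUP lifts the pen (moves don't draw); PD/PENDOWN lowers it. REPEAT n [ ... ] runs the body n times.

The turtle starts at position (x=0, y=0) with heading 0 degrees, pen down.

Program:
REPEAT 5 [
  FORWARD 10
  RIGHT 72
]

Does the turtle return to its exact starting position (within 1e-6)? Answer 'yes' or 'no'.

Executing turtle program step by step:
Start: pos=(0,0), heading=0, pen down
REPEAT 5 [
  -- iteration 1/5 --
  FD 10: (0,0) -> (10,0) [heading=0, draw]
  RT 72: heading 0 -> 288
  -- iteration 2/5 --
  FD 10: (10,0) -> (13.09,-9.511) [heading=288, draw]
  RT 72: heading 288 -> 216
  -- iteration 3/5 --
  FD 10: (13.09,-9.511) -> (5,-15.388) [heading=216, draw]
  RT 72: heading 216 -> 144
  -- iteration 4/5 --
  FD 10: (5,-15.388) -> (-3.09,-9.511) [heading=144, draw]
  RT 72: heading 144 -> 72
  -- iteration 5/5 --
  FD 10: (-3.09,-9.511) -> (0,0) [heading=72, draw]
  RT 72: heading 72 -> 0
]
Final: pos=(0,0), heading=0, 5 segment(s) drawn

Start position: (0, 0)
Final position: (0, 0)
Distance = 0; < 1e-6 -> CLOSED

Answer: yes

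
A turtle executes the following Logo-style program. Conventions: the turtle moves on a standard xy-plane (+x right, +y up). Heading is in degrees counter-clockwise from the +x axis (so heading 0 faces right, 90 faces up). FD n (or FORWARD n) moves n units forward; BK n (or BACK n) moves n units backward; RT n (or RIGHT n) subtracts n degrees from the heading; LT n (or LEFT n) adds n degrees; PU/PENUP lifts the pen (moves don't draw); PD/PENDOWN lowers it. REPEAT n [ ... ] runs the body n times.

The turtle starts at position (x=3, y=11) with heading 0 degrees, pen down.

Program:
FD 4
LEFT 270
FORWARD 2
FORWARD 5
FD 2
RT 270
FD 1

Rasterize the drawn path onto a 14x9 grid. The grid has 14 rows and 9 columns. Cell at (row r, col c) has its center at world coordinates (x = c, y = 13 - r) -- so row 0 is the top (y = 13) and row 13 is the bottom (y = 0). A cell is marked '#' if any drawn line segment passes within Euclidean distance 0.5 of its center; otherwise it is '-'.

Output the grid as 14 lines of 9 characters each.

Answer: ---------
---------
---#####-
-------#-
-------#-
-------#-
-------#-
-------#-
-------#-
-------#-
-------#-
-------##
---------
---------

Derivation:
Segment 0: (3,11) -> (7,11)
Segment 1: (7,11) -> (7,9)
Segment 2: (7,9) -> (7,4)
Segment 3: (7,4) -> (7,2)
Segment 4: (7,2) -> (8,2)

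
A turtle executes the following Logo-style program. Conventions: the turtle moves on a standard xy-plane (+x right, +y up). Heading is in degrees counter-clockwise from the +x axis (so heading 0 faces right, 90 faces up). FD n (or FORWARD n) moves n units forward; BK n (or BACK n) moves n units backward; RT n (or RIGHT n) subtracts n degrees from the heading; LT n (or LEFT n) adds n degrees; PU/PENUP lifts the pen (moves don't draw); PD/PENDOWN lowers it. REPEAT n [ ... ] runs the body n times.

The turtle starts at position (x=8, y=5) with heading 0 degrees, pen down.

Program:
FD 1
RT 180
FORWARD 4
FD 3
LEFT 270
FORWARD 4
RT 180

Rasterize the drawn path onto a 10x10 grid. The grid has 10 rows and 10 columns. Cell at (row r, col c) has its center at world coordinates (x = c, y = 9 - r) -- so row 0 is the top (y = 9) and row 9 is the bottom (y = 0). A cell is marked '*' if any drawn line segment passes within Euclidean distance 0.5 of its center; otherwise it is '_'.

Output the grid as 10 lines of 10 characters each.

Answer: __*_______
__*_______
__*_______
__*_______
__********
__________
__________
__________
__________
__________

Derivation:
Segment 0: (8,5) -> (9,5)
Segment 1: (9,5) -> (5,5)
Segment 2: (5,5) -> (2,5)
Segment 3: (2,5) -> (2,9)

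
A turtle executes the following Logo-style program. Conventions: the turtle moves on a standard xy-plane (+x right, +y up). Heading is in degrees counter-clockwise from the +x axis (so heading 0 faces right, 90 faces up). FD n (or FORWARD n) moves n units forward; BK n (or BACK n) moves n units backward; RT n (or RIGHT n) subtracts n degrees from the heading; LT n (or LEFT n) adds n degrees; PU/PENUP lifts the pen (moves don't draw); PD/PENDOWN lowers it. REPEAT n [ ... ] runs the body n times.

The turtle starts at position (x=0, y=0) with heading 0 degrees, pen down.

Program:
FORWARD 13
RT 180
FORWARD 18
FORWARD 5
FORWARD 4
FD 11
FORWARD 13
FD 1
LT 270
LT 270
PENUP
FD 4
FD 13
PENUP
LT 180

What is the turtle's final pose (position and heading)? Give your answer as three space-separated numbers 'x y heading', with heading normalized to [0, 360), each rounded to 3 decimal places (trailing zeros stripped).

Executing turtle program step by step:
Start: pos=(0,0), heading=0, pen down
FD 13: (0,0) -> (13,0) [heading=0, draw]
RT 180: heading 0 -> 180
FD 18: (13,0) -> (-5,0) [heading=180, draw]
FD 5: (-5,0) -> (-10,0) [heading=180, draw]
FD 4: (-10,0) -> (-14,0) [heading=180, draw]
FD 11: (-14,0) -> (-25,0) [heading=180, draw]
FD 13: (-25,0) -> (-38,0) [heading=180, draw]
FD 1: (-38,0) -> (-39,0) [heading=180, draw]
LT 270: heading 180 -> 90
LT 270: heading 90 -> 0
PU: pen up
FD 4: (-39,0) -> (-35,0) [heading=0, move]
FD 13: (-35,0) -> (-22,0) [heading=0, move]
PU: pen up
LT 180: heading 0 -> 180
Final: pos=(-22,0), heading=180, 7 segment(s) drawn

Answer: -22 0 180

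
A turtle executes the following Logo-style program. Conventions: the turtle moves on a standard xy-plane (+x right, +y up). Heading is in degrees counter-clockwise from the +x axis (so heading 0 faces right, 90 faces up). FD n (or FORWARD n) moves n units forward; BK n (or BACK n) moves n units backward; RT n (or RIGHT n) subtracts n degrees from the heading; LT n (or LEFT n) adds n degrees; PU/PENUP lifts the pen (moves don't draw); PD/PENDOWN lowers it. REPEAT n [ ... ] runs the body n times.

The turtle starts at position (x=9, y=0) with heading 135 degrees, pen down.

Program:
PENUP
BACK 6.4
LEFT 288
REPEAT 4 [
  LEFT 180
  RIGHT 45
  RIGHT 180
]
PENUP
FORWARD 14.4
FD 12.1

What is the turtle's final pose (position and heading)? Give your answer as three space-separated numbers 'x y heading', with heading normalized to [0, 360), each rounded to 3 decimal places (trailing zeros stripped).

Executing turtle program step by step:
Start: pos=(9,0), heading=135, pen down
PU: pen up
BK 6.4: (9,0) -> (13.525,-4.525) [heading=135, move]
LT 288: heading 135 -> 63
REPEAT 4 [
  -- iteration 1/4 --
  LT 180: heading 63 -> 243
  RT 45: heading 243 -> 198
  RT 180: heading 198 -> 18
  -- iteration 2/4 --
  LT 180: heading 18 -> 198
  RT 45: heading 198 -> 153
  RT 180: heading 153 -> 333
  -- iteration 3/4 --
  LT 180: heading 333 -> 153
  RT 45: heading 153 -> 108
  RT 180: heading 108 -> 288
  -- iteration 4/4 --
  LT 180: heading 288 -> 108
  RT 45: heading 108 -> 63
  RT 180: heading 63 -> 243
]
PU: pen up
FD 14.4: (13.525,-4.525) -> (6.988,-17.356) [heading=243, move]
FD 12.1: (6.988,-17.356) -> (1.495,-28.137) [heading=243, move]
Final: pos=(1.495,-28.137), heading=243, 0 segment(s) drawn

Answer: 1.495 -28.137 243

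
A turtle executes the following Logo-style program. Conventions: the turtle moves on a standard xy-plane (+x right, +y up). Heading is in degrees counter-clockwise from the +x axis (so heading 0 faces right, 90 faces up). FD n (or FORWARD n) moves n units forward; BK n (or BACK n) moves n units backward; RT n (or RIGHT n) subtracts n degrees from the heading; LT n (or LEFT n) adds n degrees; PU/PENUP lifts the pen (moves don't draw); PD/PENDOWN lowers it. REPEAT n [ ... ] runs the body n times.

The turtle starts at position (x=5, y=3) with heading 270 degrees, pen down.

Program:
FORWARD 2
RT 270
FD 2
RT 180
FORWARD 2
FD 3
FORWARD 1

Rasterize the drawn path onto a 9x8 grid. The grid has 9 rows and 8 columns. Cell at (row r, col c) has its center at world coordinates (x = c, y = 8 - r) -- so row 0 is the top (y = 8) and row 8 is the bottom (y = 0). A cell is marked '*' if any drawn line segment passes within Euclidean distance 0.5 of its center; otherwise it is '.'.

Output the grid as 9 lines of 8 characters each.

Segment 0: (5,3) -> (5,1)
Segment 1: (5,1) -> (7,1)
Segment 2: (7,1) -> (5,1)
Segment 3: (5,1) -> (2,1)
Segment 4: (2,1) -> (1,1)

Answer: ........
........
........
........
........
.....*..
.....*..
.*******
........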